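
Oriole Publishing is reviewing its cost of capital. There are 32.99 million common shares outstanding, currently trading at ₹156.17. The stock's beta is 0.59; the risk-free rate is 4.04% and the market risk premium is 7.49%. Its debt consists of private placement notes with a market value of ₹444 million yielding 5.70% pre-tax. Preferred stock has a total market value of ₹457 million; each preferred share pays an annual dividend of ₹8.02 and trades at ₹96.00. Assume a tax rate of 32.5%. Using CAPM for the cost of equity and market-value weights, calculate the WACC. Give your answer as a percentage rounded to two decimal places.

8.11%

Cost of equity via CAPM: Re = 4.04% + 0.59 × 7.49% = 8.4591%.
Cost of preferred: Rp = 8.02 / 96.0 = 8.3542%.
Market value of equity E = 156.17 × 32.99m = 5152.0483m.
Total capital V = 5152.0483 + 457 + 444 = 6053.0483.
Equity: weight = 5152.0483/6053.0483 = 0.8511; cost = 8.4591%.
Preferred: weight = 457/6053.0483 = 0.0755; cost = 8.3542%.
Private placement notes: weight = 444/6053.0483 = 0.0734; after-tax cost = 5.7% × (1 − 32.5%) = 3.8475%.
WACC = 0.8511 × 8.4591% + 0.0755 × 8.3542% + 0.0734 × 3.8475% = 8.1129%.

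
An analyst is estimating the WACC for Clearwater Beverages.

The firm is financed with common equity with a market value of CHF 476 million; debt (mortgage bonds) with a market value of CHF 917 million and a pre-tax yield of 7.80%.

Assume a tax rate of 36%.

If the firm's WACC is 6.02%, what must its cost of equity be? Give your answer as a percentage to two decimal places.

Total capital V = 476 + 917 = 1393.
Equity weight = 476/1393 = 0.3417.
Mortgage bonds weight = 917/1393 = 0.6583.
Debt contribution = 0.6583 × 7.8% × (1 − 36%) = 3.2862%.
Required equity contribution = 6.02% − 3.2862% = 2.7338%.
Re = 2.7338% / 0.3417 = 8.0004%.

8.00%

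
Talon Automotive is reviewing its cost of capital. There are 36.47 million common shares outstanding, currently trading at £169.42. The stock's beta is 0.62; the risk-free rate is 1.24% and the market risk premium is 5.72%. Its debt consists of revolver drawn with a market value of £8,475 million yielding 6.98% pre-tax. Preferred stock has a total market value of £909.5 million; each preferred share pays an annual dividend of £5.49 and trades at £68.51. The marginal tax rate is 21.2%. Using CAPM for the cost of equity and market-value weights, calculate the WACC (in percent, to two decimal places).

5.36%

Cost of equity via CAPM: Re = 1.24% + 0.62 × 5.72% = 4.7864%.
Cost of preferred: Rp = 5.49 / 68.51 = 8.0134%.
Market value of equity E = 169.42 × 36.47m = 6178.7474m.
Total capital V = 6178.7474 + 909.5 + 8475 = 15563.2474.
Equity: weight = 6178.7474/15563.2474 = 0.3970; cost = 4.7864%.
Preferred: weight = 909.5/15563.2474 = 0.0584; cost = 8.0134%.
Revolver drawn: weight = 8475/15563.2474 = 0.5446; after-tax cost = 6.98% × (1 − 21.2%) = 5.5002%.
WACC = 0.3970 × 4.7864% + 0.0584 × 8.0134% + 0.5446 × 5.5002% = 5.3637%.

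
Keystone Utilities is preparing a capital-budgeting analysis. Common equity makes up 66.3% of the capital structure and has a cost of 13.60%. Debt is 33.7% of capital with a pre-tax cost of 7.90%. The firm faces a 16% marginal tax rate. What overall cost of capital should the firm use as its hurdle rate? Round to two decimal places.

11.25%

After-tax cost of debt = 7.9% × (1 − 16%) = 6.6360%.
WACC = 0.663 × 13.6000% + 0.337 × 6.6360% = 11.2531%.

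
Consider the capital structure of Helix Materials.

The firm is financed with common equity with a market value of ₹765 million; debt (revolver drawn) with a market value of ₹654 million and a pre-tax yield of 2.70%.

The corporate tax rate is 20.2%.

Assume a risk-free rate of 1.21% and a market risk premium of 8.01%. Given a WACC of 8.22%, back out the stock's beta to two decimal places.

1.52

Total capital V = 765 + 654 = 1419.
Equity weight = 765/1419 = 0.5391.
Revolver drawn weight = 654/1419 = 0.4609.
Debt contribution = 0.4609 × 2.7% × (1 − 20.2%) = 0.9930%.
Required equity contribution = 8.22% − 0.9930% = 7.2270%  ⇒  Re = 13.4053%.
CAPM: 13.4053% = 1.21% + β × 8.01%  ⇒  β = 1.5225.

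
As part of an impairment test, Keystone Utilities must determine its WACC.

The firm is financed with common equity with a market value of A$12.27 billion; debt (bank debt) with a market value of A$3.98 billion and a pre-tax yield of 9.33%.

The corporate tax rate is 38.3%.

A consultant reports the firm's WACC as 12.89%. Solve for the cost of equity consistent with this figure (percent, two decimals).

15.20%

Total capital V = 12.27 + 3.98 = 16.25.
Equity weight = 12.27/16.25 = 0.7551.
Bank debt weight = 3.98/16.25 = 0.2449.
Debt contribution = 0.2449 × 9.33% × (1 − 38.3%) = 1.4099%.
Required equity contribution = 12.89% − 1.4099% = 11.4801%.
Re = 11.4801% / 0.7551 = 15.2038%.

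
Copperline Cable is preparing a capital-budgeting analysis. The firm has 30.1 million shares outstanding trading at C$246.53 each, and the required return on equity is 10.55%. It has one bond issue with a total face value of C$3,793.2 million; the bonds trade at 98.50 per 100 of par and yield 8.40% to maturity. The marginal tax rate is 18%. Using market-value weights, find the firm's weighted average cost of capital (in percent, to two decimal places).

9.32%

Market value of equity E = 246.53 × 30.1m = 7420.553m. Market value of debt D = 3793.2m × 98.5/100 = 3736.302m.
Total capital V = 7420.553 + 3736.302 = 11156.855.
Equity: weight = 7420.553/11156.855 = 0.6651; cost = 10.55%.
Bonds outstanding: weight = 3736.302/11156.855 = 0.3349; after-tax cost = 8.4% × (1 − 18%) = 6.8880%.
WACC = 0.6651 × 10.5500% + 0.3349 × 6.8880% = 9.3236%.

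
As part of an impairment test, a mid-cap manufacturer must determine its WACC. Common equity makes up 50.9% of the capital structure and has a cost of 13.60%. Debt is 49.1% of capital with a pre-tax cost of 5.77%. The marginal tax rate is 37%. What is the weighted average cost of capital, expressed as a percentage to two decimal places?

8.71%

After-tax cost of debt = 5.77% × (1 − 37%) = 3.6351%.
WACC = 0.509 × 13.6000% + 0.491 × 3.6351% = 8.7072%.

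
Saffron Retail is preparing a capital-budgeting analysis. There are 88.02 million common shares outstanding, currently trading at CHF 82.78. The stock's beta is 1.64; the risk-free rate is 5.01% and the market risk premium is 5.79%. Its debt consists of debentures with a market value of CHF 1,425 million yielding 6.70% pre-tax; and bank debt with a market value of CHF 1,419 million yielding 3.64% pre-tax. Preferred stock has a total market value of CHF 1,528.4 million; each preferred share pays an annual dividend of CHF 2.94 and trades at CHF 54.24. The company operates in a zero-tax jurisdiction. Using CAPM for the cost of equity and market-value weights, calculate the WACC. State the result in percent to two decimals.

11.04%

Cost of equity via CAPM: Re = 5.01% + 1.64 × 5.79% = 14.5056%.
Cost of preferred: Rp = 2.94 / 54.24 = 5.4204%.
Market value of equity E = 82.78 × 88.02m = 7286.2956m.
Total capital V = 7286.2956 + 1528.4 + 1425 + 1419 = 11658.6956.
Equity: weight = 7286.2956/11658.6956 = 0.6250; cost = 14.5056%.
Preferred: weight = 1528.4/11658.6956 = 0.1311; cost = 5.4204%.
Debentures: weight = 1425/11658.6956 = 0.1222; after-tax cost = 6.7% × (1 − 0%) = 6.7000%.
Bank debt: weight = 1419/11658.6956 = 0.1217; after-tax cost = 3.64% × (1 − 0%) = 3.6400%.
WACC = 0.6250 × 14.5056% + 0.1311 × 5.4204% + 0.1222 × 6.7000% + 0.1217 × 3.6400% = 11.0381%.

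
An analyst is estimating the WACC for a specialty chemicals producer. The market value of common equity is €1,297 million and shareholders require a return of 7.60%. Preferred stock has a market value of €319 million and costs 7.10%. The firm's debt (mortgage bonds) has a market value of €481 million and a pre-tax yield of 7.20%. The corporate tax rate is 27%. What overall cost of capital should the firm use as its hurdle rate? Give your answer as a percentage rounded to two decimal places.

6.99%

Total capital V = 1297 + 319 + 481 = 2097.
Equity: weight = 1297/2097 = 0.6185; cost = 7.6%.
Preferred: weight = 319/2097 = 0.1521; cost = 7.1%.
Mortgage bonds: weight = 481/2097 = 0.2294; after-tax cost = 7.2% × (1 − 27%) = 5.2560%.
WACC = 0.6185 × 7.6000% + 0.1521 × 7.1000% + 0.2294 × 5.2560% = 6.9863%.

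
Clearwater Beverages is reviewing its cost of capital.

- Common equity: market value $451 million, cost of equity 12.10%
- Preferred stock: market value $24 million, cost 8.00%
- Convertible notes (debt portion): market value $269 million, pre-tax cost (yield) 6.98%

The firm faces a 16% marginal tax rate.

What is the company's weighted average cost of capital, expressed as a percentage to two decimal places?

9.71%

Total capital V = 451 + 24 + 269 = 744.
Equity: weight = 451/744 = 0.6062; cost = 12.1%.
Preferred: weight = 24/744 = 0.0323; cost = 8%.
Convertible notes (debt portion): weight = 269/744 = 0.3616; after-tax cost = 6.98% × (1 − 16%) = 5.8632%.
WACC = 0.6062 × 12.1000% + 0.0323 × 8.0000% + 0.3616 × 5.8632% = 9.7128%.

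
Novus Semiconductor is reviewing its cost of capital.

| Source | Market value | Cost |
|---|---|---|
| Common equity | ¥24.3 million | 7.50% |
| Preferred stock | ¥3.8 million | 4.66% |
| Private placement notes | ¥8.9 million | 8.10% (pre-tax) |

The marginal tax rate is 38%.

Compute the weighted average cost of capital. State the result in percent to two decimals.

Total capital V = 24.3 + 3.8 + 8.9 = 37.
Equity: weight = 24.3/37 = 0.6568; cost = 7.5%.
Preferred: weight = 3.8/37 = 0.1027; cost = 4.66%.
Private placement notes: weight = 8.9/37 = 0.2405; after-tax cost = 8.1% × (1 − 38%) = 5.0220%.
WACC = 0.6568 × 7.5000% + 0.1027 × 4.6600% + 0.2405 × 5.0220% = 6.6123%.

6.61%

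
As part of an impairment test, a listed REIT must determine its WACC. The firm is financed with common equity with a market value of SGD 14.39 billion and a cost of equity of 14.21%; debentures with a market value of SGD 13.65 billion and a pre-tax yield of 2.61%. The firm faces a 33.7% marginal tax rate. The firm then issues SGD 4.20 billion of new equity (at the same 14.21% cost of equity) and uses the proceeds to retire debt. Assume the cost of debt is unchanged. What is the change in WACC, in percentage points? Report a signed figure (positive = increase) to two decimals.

+1.87 pp

Current WACC:
Total capital V = 14.39 + 13.65 = 28.04.
Equity: weight = 14.39/28.04 = 0.5132; cost = 14.21%.
Debentures: weight = 13.65/28.04 = 0.4868; after-tax cost = 2.61% × (1 − 33.7%) = 1.7304%.
WACC = 0.5132 × 14.2100% + 0.4868 × 1.7304% = 8.1349%.
After the change:
Total capital V = 18.59 + 9.45 = 28.04.
Equity: weight = 18.59/28.04 = 0.6630; cost = 14.21%.
Debentures: weight = 9.45/28.04 = 0.3370; after-tax cost = 2.61% × (1 − 33.7%) = 1.7304%.
WACC = 0.6630 × 14.2100% + 0.3370 × 1.7304% = 10.0042%.
Change in WACC = 10.0042% − 8.1349% = 1.8693 pp.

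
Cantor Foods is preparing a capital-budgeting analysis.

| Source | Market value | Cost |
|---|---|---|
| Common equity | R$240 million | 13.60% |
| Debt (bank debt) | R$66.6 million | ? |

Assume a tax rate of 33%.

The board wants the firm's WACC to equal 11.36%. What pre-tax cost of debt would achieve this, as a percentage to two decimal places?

Total capital V = 240 + 66.6 = 306.6.
Equity weight = 240/306.6 = 0.7828.
Bank debt weight = 66.6/306.6 = 0.2172.
Equity contribution = 0.7828 × 13.6% = 10.6458%.
Remaining for debt = 11.36% − 10.6458% = 0.7142%.
Rd × (1 − 33%) × 0.2172 = 0.7142%  ⇒  Rd = 4.9074%.

4.91%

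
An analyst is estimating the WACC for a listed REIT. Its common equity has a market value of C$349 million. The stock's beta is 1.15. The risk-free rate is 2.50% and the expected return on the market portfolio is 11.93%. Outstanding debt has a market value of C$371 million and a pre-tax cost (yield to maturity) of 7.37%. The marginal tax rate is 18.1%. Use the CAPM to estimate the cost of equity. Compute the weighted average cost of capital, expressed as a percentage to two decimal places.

Market risk premium = 11.93% − 2.5% = 9.43%.
Cost of equity via CAPM: Re = 2.5% + 1.15 × 9.43% = 13.3445%.
Total capital V = 349 + 371 = 720.
Equity: weight = 349/720 = 0.4847; cost = 13.3445%.
Debt: weight = 371/720 = 0.5153; after-tax cost = 7.37% × (1 − 18.1%) = 6.0360%.
WACC = 0.4847 × 13.3445% + 0.5153 × 6.0360% = 9.5786%.

9.58%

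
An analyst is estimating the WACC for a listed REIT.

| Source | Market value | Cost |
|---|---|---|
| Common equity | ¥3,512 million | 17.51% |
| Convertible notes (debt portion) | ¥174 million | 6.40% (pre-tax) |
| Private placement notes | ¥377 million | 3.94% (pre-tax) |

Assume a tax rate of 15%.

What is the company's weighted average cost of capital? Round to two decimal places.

15.68%

Total capital V = 3512 + 174 + 377 = 4063.
Equity: weight = 3512/4063 = 0.8644; cost = 17.51%.
Convertible notes (debt portion): weight = 174/4063 = 0.0428; after-tax cost = 6.4% × (1 − 15%) = 5.4400%.
Private placement notes: weight = 377/4063 = 0.0928; after-tax cost = 3.94% × (1 − 15%) = 3.3490%.
WACC = 0.8644 × 17.5100% + 0.0428 × 5.4400% + 0.0928 × 3.3490% = 15.6791%.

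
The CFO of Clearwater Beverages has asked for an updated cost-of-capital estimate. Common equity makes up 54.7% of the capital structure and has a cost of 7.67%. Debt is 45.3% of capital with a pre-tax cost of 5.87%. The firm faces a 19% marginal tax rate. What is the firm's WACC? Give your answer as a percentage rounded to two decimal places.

After-tax cost of debt = 5.87% × (1 − 19%) = 4.7547%.
WACC = 0.547 × 7.6700% + 0.453 × 4.7547% = 6.3494%.

6.35%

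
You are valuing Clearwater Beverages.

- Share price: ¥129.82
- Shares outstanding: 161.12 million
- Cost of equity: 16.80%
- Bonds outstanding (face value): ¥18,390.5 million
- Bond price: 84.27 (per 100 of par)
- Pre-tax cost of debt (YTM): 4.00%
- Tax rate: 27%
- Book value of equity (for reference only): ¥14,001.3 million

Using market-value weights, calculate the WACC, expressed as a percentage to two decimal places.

Market value of equity E = 129.82 × 161.12m = 20916.5984m. Market value of debt D = 18390.5m × 84.27/100 = 15497.67435m.
Total capital V = 20916.5984 + 15497.67435 = 36414.27275.
Equity: weight = 20916.5984/36414.27275 = 0.5744; cost = 16.8%.
Bonds outstanding: weight = 15497.67435/36414.27275 = 0.4256; after-tax cost = 4% × (1 − 27%) = 2.9200%.
WACC = 0.5744 × 16.8000% + 0.4256 × 2.9200% = 10.8928%.

10.89%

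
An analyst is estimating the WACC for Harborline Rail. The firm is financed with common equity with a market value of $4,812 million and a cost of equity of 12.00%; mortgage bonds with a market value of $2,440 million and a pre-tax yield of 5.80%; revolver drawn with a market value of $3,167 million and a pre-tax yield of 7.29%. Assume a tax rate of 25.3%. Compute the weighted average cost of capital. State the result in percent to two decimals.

8.21%

Total capital V = 4812 + 2440 + 3167 = 10419.
Equity: weight = 4812/10419 = 0.4618; cost = 12%.
Mortgage bonds: weight = 2440/10419 = 0.2342; after-tax cost = 5.8% × (1 − 25.3%) = 4.3326%.
Revolver drawn: weight = 3167/10419 = 0.3040; after-tax cost = 7.29% × (1 − 25.3%) = 5.4456%.
WACC = 0.4618 × 12.0000% + 0.2342 × 4.3326% + 0.3040 × 5.4456% = 8.2121%.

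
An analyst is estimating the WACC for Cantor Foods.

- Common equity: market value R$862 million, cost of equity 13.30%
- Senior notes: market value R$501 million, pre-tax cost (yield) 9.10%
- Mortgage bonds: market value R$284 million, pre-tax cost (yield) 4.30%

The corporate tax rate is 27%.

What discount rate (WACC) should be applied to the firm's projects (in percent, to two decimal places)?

Total capital V = 862 + 501 + 284 = 1647.
Equity: weight = 862/1647 = 0.5234; cost = 13.3%.
Senior notes: weight = 501/1647 = 0.3042; after-tax cost = 9.1% × (1 − 27%) = 6.6430%.
Mortgage bonds: weight = 284/1647 = 0.1724; after-tax cost = 4.3% × (1 − 27%) = 3.1390%.
WACC = 0.5234 × 13.3000% + 0.3042 × 6.6430% + 0.1724 × 3.1390% = 9.5229%.

9.52%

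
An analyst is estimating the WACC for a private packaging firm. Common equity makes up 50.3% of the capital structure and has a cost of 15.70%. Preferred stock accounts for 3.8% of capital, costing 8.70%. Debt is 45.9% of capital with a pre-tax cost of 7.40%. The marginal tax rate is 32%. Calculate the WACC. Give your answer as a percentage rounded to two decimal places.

10.54%

After-tax cost of debt = 7.4% × (1 − 32%) = 5.0320%.
WACC = 0.503 × 15.7000% + 0.038 × 8.7000% + 0.459 × 5.0320% = 10.5374%.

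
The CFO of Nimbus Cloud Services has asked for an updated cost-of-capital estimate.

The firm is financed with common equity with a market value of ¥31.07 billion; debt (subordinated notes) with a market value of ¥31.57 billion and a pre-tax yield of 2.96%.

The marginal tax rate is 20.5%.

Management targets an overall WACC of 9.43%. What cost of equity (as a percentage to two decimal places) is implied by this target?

16.62%

Total capital V = 31.07 + 31.57 = 62.64.
Equity weight = 31.07/62.64 = 0.4960.
Subordinated notes weight = 31.57/62.64 = 0.5040.
Debt contribution = 0.5040 × 2.96% × (1 − 20.5%) = 1.1860%.
Required equity contribution = 9.43% − 1.1860% = 8.2440%.
Re = 8.2440% / 0.4960 = 16.6207%.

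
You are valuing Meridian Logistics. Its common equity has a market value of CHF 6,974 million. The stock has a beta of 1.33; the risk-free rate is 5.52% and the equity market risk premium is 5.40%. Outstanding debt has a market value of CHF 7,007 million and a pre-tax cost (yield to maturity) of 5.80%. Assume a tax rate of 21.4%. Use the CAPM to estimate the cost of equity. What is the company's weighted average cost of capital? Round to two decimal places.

Cost of equity via CAPM: Re = 5.52% + 1.33 × 5.4% = 12.7020%.
Total capital V = 6974 + 7007 = 13981.
Equity: weight = 6974/13981 = 0.4988; cost = 12.702%.
Debt: weight = 7007/13981 = 0.5012; after-tax cost = 5.8% × (1 − 21.4%) = 4.5588%.
WACC = 0.4988 × 12.7020% + 0.5012 × 4.5588% = 8.6208%.

8.62%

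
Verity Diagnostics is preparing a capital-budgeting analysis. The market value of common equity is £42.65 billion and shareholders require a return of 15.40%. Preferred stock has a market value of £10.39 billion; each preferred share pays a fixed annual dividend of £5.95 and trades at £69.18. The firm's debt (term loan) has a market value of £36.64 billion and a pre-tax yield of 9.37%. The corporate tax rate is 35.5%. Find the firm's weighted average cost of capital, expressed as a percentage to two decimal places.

Cost of preferred: Rp = 5.95 / 69.18 = 8.6008%.
Total capital V = 42.65 + 10.39 + 36.64 = 89.68.
Equity: weight = 42.65/89.68 = 0.4756; cost = 15.4%.
Preferred: weight = 10.39/89.68 = 0.1159; cost = 8.6008%.
Term loan: weight = 36.64/89.68 = 0.4086; after-tax cost = 9.37% × (1 − 35.5%) = 6.0436%.
WACC = 0.4756 × 15.4000% + 0.1159 × 8.6008% + 0.4086 × 6.0436% = 10.7896%.

10.79%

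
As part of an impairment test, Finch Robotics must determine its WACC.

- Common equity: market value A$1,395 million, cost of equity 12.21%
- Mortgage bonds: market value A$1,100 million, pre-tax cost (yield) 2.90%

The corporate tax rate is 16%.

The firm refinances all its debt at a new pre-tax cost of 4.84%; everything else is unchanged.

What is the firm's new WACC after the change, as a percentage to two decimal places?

8.62%

After the change:
Total capital V = 1395 + 1100 = 2495.
Equity: weight = 1395/2495 = 0.5591; cost = 12.21%.
Mortgage bonds: weight = 1100/2495 = 0.4409; after-tax cost = 4.84% × (1 − 16%) = 4.0656%.
WACC = 0.5591 × 12.2100% + 0.4409 × 4.0656% = 8.6193%.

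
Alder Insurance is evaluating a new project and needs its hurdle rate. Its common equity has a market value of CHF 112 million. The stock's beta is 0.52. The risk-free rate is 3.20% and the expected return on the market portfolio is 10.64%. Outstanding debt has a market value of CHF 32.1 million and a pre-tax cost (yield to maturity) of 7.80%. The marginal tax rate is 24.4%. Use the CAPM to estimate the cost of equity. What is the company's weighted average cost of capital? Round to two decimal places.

Market risk premium = 10.64% − 3.2% = 7.44%.
Cost of equity via CAPM: Re = 3.2% + 0.52 × 7.44% = 7.0688%.
Total capital V = 112 + 32.1 = 144.1.
Equity: weight = 112/144.1 = 0.7772; cost = 7.0688%.
Debt: weight = 32.1/144.1 = 0.2228; after-tax cost = 7.8% × (1 − 24.4%) = 5.8968%.
WACC = 0.7772 × 7.0688% + 0.2228 × 5.8968% = 6.8077%.

6.81%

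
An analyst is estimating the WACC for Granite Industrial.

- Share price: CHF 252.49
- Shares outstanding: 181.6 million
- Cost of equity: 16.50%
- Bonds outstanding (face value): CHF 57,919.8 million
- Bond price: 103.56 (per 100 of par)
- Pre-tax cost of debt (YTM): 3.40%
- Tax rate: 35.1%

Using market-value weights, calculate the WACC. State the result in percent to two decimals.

8.40%

Market value of equity E = 252.49 × 181.6m = 45852.184m. Market value of debt D = 57919.8m × 103.56/100 = 59981.74488m.
Total capital V = 45852.184 + 59981.74488 = 105833.92888.
Equity: weight = 45852.184/105833.92888 = 0.4332; cost = 16.5%.
Bonds outstanding: weight = 59981.74488/105833.92888 = 0.5668; after-tax cost = 3.4% × (1 − 35.1%) = 2.2066%.
WACC = 0.4332 × 16.5000% + 0.5668 × 2.2066% = 8.3992%.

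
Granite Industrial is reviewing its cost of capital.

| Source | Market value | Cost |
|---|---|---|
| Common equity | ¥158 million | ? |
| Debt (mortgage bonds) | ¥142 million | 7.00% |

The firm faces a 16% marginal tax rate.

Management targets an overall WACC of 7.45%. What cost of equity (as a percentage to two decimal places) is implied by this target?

8.86%

Total capital V = 158 + 142 = 300.
Equity weight = 158/300 = 0.5267.
Mortgage bonds weight = 142/300 = 0.4733.
Debt contribution = 0.4733 × 7% × (1 − 16%) = 2.7832%.
Required equity contribution = 7.45% − 2.7832% = 4.6668%.
Re = 4.6668% / 0.5267 = 8.8610%.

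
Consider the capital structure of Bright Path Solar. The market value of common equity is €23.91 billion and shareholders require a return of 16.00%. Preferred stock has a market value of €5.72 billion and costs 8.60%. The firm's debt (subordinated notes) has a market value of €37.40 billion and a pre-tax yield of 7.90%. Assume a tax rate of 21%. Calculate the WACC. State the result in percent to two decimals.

Total capital V = 23.91 + 5.72 + 37.4 = 67.03.
Equity: weight = 23.91/67.03 = 0.3567; cost = 16%.
Preferred: weight = 5.72/67.03 = 0.0853; cost = 8.6%.
Subordinated notes: weight = 37.4/67.03 = 0.5580; after-tax cost = 7.9% × (1 − 21%) = 6.2410%.
WACC = 0.3567 × 16.0000% + 0.0853 × 8.6000% + 0.5580 × 6.2410% = 9.9234%.

9.92%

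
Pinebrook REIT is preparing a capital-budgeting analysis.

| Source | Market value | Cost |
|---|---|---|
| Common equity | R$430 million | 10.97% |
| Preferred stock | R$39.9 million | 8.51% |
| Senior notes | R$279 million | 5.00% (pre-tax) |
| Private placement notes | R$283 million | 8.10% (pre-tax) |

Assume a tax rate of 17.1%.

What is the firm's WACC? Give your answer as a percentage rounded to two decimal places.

7.86%

Total capital V = 430 + 39.9 + 279 + 283 = 1031.9.
Equity: weight = 430/1031.9 = 0.4167; cost = 10.97%.
Preferred: weight = 39.9/1031.9 = 0.0387; cost = 8.51%.
Senior notes: weight = 279/1031.9 = 0.2704; after-tax cost = 5% × (1 − 17.1%) = 4.1450%.
Private placement notes: weight = 283/1031.9 = 0.2743; after-tax cost = 8.1% × (1 − 17.1%) = 6.7149%.
WACC = 0.4167 × 10.9700% + 0.0387 × 8.5100% + 0.2704 × 4.1450% + 0.2743 × 6.7149% = 7.8626%.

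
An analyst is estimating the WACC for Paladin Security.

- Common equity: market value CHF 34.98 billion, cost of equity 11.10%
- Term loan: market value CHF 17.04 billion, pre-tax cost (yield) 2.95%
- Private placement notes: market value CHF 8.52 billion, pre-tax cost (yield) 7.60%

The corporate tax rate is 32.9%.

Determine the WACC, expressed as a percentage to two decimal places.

Total capital V = 34.98 + 17.04 + 8.52 = 60.54.
Equity: weight = 34.98/60.54 = 0.5778; cost = 11.1%.
Term loan: weight = 17.04/60.54 = 0.2815; after-tax cost = 2.95% × (1 − 32.9%) = 1.9795%.
Private placement notes: weight = 8.52/60.54 = 0.1407; after-tax cost = 7.6% × (1 − 32.9%) = 5.0996%.
WACC = 0.5778 × 11.1000% + 0.2815 × 1.9795% + 0.1407 × 5.0996% = 7.6884%.

7.69%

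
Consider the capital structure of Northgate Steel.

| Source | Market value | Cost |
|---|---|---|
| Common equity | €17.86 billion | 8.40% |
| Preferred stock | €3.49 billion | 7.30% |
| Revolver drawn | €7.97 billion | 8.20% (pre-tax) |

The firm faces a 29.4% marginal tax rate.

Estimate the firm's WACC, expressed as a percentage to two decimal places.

Total capital V = 17.86 + 3.49 + 7.97 = 29.32.
Equity: weight = 17.86/29.32 = 0.6091; cost = 8.4%.
Preferred: weight = 3.49/29.32 = 0.1190; cost = 7.3%.
Revolver drawn: weight = 7.97/29.32 = 0.2718; after-tax cost = 8.2% × (1 − 29.4%) = 5.7892%.
WACC = 0.6091 × 8.4000% + 0.1190 × 7.3000% + 0.2718 × 5.7892% = 7.5594%.

7.56%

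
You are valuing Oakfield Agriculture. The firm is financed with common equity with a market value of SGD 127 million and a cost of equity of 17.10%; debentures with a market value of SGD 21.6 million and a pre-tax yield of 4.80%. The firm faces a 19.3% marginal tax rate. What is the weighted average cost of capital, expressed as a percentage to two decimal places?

15.18%

Total capital V = 127 + 21.6 = 148.6.
Equity: weight = 127/148.6 = 0.8546; cost = 17.1%.
Debentures: weight = 21.6/148.6 = 0.1454; after-tax cost = 4.8% × (1 − 19.3%) = 3.8736%.
WACC = 0.8546 × 17.1000% + 0.1454 × 3.8736% = 15.1775%.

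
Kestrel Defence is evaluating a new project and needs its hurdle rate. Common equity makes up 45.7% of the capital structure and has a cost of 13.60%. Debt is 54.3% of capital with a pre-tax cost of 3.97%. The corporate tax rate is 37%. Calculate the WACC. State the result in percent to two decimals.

After-tax cost of debt = 3.97% × (1 − 37%) = 2.5011%.
WACC = 0.457 × 13.6000% + 0.543 × 2.5011% = 7.5733%.

7.57%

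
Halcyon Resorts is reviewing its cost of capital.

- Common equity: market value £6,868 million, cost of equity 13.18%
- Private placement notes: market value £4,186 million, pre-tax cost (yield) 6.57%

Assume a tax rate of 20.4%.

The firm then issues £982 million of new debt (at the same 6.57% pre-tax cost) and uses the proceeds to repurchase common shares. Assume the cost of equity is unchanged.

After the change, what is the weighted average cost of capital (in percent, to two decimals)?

9.46%

After the change:
Total capital V = 5886 + 5168 = 11054.
Equity: weight = 5886/11054 = 0.5325; cost = 13.18%.
Private placement notes: weight = 5168/11054 = 0.4675; after-tax cost = 6.57% × (1 − 20.4%) = 5.2297%.
WACC = 0.5325 × 13.1800% + 0.4675 × 5.2297% = 9.4631%.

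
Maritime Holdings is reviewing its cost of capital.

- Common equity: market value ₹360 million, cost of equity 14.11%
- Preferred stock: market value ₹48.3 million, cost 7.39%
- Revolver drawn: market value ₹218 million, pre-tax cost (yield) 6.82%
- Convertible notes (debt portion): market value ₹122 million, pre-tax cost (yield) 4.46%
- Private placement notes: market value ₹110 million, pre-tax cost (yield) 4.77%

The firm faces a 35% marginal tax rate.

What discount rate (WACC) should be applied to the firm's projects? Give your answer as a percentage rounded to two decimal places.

Total capital V = 360 + 48.3 + 218 + 122 + 110 = 858.3.
Equity: weight = 360/858.3 = 0.4194; cost = 14.11%.
Preferred: weight = 48.3/858.3 = 0.0563; cost = 7.39%.
Revolver drawn: weight = 218/858.3 = 0.2540; after-tax cost = 6.82% × (1 − 35%) = 4.4330%.
Convertible notes (debt portion): weight = 122/858.3 = 0.1421; after-tax cost = 4.46% × (1 − 35%) = 2.8990%.
Private placement notes: weight = 110/858.3 = 0.1282; after-tax cost = 4.77% × (1 − 35%) = 3.1005%.
WACC = 0.4194 × 14.1100% + 0.0563 × 7.3900% + 0.2540 × 4.4330% + 0.1421 × 2.8990% + 0.1282 × 3.1005% = 8.2694%.

8.27%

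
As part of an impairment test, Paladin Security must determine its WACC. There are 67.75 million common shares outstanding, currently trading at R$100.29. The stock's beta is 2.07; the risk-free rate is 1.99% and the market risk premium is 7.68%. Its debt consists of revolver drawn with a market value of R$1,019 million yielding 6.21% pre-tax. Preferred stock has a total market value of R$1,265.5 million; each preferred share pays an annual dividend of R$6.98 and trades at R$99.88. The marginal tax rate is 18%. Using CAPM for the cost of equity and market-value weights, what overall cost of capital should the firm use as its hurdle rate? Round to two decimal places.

Cost of equity via CAPM: Re = 1.99% + 2.07 × 7.68% = 17.8876%.
Cost of preferred: Rp = 6.98 / 99.88 = 6.9884%.
Market value of equity E = 100.29 × 67.75m = 6794.6475m.
Total capital V = 6794.6475 + 1265.5 + 1019 = 9079.1475.
Equity: weight = 6794.6475/9079.1475 = 0.7484; cost = 17.8876%.
Preferred: weight = 1265.5/9079.1475 = 0.1394; cost = 6.9884%.
Revolver drawn: weight = 1019/9079.1475 = 0.1122; after-tax cost = 6.21% × (1 − 18%) = 5.0922%.
WACC = 0.7484 × 17.8876% + 0.1394 × 6.9884% + 0.1122 × 5.0922% = 14.9323%.

14.93%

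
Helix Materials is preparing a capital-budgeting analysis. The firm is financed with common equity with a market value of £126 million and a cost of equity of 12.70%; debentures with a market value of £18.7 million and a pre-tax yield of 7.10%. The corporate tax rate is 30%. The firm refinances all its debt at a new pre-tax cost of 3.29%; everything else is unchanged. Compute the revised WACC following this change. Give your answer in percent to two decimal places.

11.36%

After the change:
Total capital V = 126 + 18.7 = 144.7.
Equity: weight = 126/144.7 = 0.8708; cost = 12.7%.
Debentures: weight = 18.7/144.7 = 0.1292; after-tax cost = 3.29% × (1 − 30%) = 2.3030%.
WACC = 0.8708 × 12.7000% + 0.1292 × 2.3030% = 11.3564%.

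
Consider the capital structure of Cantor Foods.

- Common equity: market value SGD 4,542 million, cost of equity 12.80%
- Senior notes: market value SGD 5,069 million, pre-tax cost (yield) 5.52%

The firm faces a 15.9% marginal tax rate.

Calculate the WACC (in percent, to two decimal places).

8.50%

Total capital V = 4542 + 5069 = 9611.
Equity: weight = 4542/9611 = 0.4726; cost = 12.8%.
Senior notes: weight = 5069/9611 = 0.5274; after-tax cost = 5.52% × (1 − 15.9%) = 4.6423%.
WACC = 0.4726 × 12.8000% + 0.5274 × 4.6423% = 8.4975%.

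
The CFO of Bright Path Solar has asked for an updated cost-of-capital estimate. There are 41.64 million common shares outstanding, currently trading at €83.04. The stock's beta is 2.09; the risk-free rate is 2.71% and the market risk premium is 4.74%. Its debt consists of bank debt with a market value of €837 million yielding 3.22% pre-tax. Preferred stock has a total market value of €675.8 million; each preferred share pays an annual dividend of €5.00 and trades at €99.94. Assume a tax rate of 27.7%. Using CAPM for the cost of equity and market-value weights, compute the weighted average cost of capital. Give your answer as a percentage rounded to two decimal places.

9.85%

Cost of equity via CAPM: Re = 2.71% + 2.09 × 4.74% = 12.6166%.
Cost of preferred: Rp = 5.0 / 99.94 = 5.0030%.
Market value of equity E = 83.04 × 41.64m = 3457.7856m.
Total capital V = 3457.7856 + 675.8 + 837 = 4970.5856.
Equity: weight = 3457.7856/4970.5856 = 0.6956; cost = 12.6166%.
Preferred: weight = 675.8/4970.5856 = 0.1360; cost = 5.003%.
Bank debt: weight = 837/4970.5856 = 0.1684; after-tax cost = 3.22% × (1 − 27.7%) = 2.3281%.
WACC = 0.6956 × 12.6166% + 0.1360 × 5.0030% + 0.1684 × 2.3281% = 9.8490%.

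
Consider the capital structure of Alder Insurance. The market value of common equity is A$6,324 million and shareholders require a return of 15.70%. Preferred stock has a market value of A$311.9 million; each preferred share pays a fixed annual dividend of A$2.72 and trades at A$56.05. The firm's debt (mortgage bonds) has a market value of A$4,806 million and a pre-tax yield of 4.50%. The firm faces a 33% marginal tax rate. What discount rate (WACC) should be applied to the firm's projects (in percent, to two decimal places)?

10.08%

Cost of preferred: Rp = 2.72 / 56.05 = 4.8528%.
Total capital V = 6324 + 311.9 + 4806 = 11441.9.
Equity: weight = 6324/11441.9 = 0.5527; cost = 15.7%.
Preferred: weight = 311.9/11441.9 = 0.0273; cost = 4.8528%.
Mortgage bonds: weight = 4806/11441.9 = 0.4200; after-tax cost = 4.5% × (1 − 33%) = 3.0150%.
WACC = 0.5527 × 15.7000% + 0.0273 × 4.8528% + 0.4200 × 3.0150% = 10.0762%.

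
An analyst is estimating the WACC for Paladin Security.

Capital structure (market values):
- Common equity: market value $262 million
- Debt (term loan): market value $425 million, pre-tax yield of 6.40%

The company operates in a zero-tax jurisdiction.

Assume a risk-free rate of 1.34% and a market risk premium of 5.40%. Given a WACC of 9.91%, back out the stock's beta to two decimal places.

Total capital V = 262 + 425 = 687.
Equity weight = 262/687 = 0.3814.
Term loan weight = 425/687 = 0.6186.
Debt contribution = 0.6186 × 6.4% × (1 − 0%) = 3.9592%.
Required equity contribution = 9.91% − 3.9592% = 5.9508%  ⇒  Re = 15.6037%.
CAPM: 15.6037% = 1.34% + β × 5.4%  ⇒  β = 2.6414.

2.64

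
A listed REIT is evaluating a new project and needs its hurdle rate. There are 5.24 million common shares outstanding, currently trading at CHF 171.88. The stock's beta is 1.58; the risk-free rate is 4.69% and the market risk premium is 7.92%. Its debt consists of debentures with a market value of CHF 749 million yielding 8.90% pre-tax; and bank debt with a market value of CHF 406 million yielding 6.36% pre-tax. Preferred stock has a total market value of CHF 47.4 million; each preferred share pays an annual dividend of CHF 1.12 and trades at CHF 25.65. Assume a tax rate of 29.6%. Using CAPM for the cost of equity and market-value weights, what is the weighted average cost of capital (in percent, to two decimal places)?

Cost of equity via CAPM: Re = 4.69% + 1.58 × 7.92% = 17.2036%.
Cost of preferred: Rp = 1.12 / 25.65 = 4.3665%.
Market value of equity E = 171.88 × 5.24m = 900.6512m.
Total capital V = 900.6512 + 47.4 + 749 + 406 = 2103.0512.
Equity: weight = 900.6512/2103.0512 = 0.4283; cost = 17.2036%.
Preferred: weight = 47.4/2103.0512 = 0.0225; cost = 4.3665%.
Debentures: weight = 749/2103.0512 = 0.3561; after-tax cost = 8.9% × (1 − 29.6%) = 6.2656%.
Bank debt: weight = 406/2103.0512 = 0.1931; after-tax cost = 6.36% × (1 − 29.6%) = 4.4774%.
WACC = 0.4283 × 17.2036% + 0.0225 × 4.3665% + 0.3561 × 6.2656% + 0.1931 × 4.4774% = 10.5619%.

10.56%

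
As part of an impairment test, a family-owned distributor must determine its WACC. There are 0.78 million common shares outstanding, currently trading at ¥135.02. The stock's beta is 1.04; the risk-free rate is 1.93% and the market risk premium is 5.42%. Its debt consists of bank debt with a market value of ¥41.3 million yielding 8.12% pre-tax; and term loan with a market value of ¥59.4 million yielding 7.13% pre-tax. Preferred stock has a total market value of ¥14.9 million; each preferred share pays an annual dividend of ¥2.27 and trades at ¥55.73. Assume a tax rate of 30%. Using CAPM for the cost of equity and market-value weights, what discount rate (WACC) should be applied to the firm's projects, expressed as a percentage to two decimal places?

6.29%

Cost of equity via CAPM: Re = 1.93% + 1.04 × 5.42% = 7.5668%.
Cost of preferred: Rp = 2.27 / 55.73 = 4.0732%.
Market value of equity E = 135.02 × 0.78m = 105.3156m.
Total capital V = 105.3156 + 14.9 + 41.3 + 59.4 = 220.9156.
Equity: weight = 105.3156/220.9156 = 0.4767; cost = 7.5668%.
Preferred: weight = 14.9/220.9156 = 0.0674; cost = 4.0732%.
Bank debt: weight = 41.3/220.9156 = 0.1869; after-tax cost = 8.12% × (1 − 30%) = 5.6840%.
Term loan: weight = 59.4/220.9156 = 0.2689; after-tax cost = 7.13% × (1 − 30%) = 4.9910%.
WACC = 0.4767 × 7.5668% + 0.0674 × 4.0732% + 0.1869 × 5.6840% + 0.2689 × 4.9910% = 6.2866%.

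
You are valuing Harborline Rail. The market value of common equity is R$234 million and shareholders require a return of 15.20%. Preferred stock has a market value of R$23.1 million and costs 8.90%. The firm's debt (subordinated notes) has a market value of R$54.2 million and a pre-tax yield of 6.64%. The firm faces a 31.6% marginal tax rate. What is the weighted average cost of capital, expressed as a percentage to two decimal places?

12.88%

Total capital V = 234 + 23.1 + 54.2 = 311.3.
Equity: weight = 234/311.3 = 0.7517; cost = 15.2%.
Preferred: weight = 23.1/311.3 = 0.0742; cost = 8.9%.
Subordinated notes: weight = 54.2/311.3 = 0.1741; after-tax cost = 6.64% × (1 − 31.6%) = 4.5418%.
WACC = 0.7517 × 15.2000% + 0.0742 × 8.9000% + 0.1741 × 4.5418% = 12.8768%.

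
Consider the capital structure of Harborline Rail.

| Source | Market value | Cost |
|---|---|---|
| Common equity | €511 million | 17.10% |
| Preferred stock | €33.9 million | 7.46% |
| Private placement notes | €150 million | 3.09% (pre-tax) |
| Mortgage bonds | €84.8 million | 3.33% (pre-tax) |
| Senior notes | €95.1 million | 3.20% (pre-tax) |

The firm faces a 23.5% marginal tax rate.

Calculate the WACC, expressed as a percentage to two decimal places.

11.20%

Total capital V = 511 + 33.9 + 150 + 84.8 + 95.1 = 874.8.
Equity: weight = 511/874.8 = 0.5841; cost = 17.1%.
Preferred: weight = 33.9/874.8 = 0.0388; cost = 7.46%.
Private placement notes: weight = 150/874.8 = 0.1715; after-tax cost = 3.09% × (1 − 23.5%) = 2.3638%.
Mortgage bonds: weight = 84.8/874.8 = 0.0969; after-tax cost = 3.33% × (1 − 23.5%) = 2.5474%.
Senior notes: weight = 95.1/874.8 = 0.1087; after-tax cost = 3.2% × (1 − 23.5%) = 2.4480%.
WACC = 0.5841 × 17.1000% + 0.0388 × 7.4600% + 0.1715 × 2.3638% + 0.0969 × 2.5474% + 0.1087 × 2.4480% = 11.1962%.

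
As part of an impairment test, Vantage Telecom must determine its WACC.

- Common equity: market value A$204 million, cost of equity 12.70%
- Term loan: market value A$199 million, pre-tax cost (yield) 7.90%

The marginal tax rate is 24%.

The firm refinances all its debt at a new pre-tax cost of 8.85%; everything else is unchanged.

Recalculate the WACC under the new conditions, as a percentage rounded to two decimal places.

After the change:
Total capital V = 204 + 199 = 403.
Equity: weight = 204/403 = 0.5062; cost = 12.7%.
Term loan: weight = 199/403 = 0.4938; after-tax cost = 8.85% × (1 − 24%) = 6.7260%.
WACC = 0.5062 × 12.7000% + 0.4938 × 6.7260% = 9.7501%.

9.75%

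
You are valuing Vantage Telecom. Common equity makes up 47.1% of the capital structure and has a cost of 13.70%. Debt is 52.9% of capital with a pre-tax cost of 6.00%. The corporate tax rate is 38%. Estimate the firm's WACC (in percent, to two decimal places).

After-tax cost of debt = 6% × (1 − 38%) = 3.7200%.
WACC = 0.471 × 13.7000% + 0.529 × 3.7200% = 8.4206%.

8.42%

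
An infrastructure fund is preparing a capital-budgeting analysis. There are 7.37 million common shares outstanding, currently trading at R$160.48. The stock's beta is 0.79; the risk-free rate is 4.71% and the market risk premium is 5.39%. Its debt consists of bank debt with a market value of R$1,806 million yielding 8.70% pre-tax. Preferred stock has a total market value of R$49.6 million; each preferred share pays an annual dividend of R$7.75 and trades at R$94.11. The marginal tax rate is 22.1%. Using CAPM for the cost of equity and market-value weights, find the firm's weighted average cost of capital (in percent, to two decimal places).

7.65%

Cost of equity via CAPM: Re = 4.71% + 0.79 × 5.39% = 8.9681%.
Cost of preferred: Rp = 7.75 / 94.11 = 8.2350%.
Market value of equity E = 160.48 × 7.37m = 1182.7376m.
Total capital V = 1182.7376 + 49.6 + 1806 = 3038.3376.
Equity: weight = 1182.7376/3038.3376 = 0.3893; cost = 8.9681%.
Preferred: weight = 49.6/3038.3376 = 0.0163; cost = 8.235%.
Bank debt: weight = 1806/3038.3376 = 0.5944; after-tax cost = 8.7% × (1 − 22.1%) = 6.7773%.
WACC = 0.3893 × 8.9681% + 0.0163 × 8.2350% + 0.5944 × 6.7773% = 7.6539%.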